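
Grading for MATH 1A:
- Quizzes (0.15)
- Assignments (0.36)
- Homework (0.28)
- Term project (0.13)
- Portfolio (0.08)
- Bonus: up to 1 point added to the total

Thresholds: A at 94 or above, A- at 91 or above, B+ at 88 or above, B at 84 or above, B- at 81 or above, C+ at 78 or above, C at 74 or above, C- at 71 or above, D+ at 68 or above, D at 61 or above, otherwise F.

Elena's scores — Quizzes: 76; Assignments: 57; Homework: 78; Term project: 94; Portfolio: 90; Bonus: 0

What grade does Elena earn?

Weighted total:
  Quizzes 76 × 0.15 = 11.4
  Assignments 57 × 0.36 = 20.52
  Homework 78 × 0.28 = 21.84
  Term project 94 × 0.13 = 12.22
  Portfolio 90 × 0.08 = 7.2
Sum = 73.18
Bonus: 73.18 + 0 = 73.18
73.18 is ≥ 71 and < 74 → C-

C-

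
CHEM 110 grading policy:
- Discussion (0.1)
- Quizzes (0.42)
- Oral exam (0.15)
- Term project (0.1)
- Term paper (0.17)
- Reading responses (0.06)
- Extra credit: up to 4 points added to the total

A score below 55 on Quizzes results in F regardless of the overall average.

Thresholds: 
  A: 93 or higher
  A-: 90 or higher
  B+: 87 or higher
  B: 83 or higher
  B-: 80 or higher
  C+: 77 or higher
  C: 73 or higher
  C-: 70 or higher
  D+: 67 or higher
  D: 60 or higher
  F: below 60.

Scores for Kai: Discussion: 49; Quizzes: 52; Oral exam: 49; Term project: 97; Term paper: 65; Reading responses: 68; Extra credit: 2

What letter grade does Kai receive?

Quizzes score 52 < 55: minimum not met.
Weighted total:
  Discussion 49 × 0.1 = 4.9
  Quizzes 52 × 0.42 = 21.84
  Oral exam 49 × 0.15 = 7.35
  Term project 97 × 0.1 = 9.7
  Term paper 65 × 0.17 = 11.05
  Reading responses 68 × 0.06 = 4.08
Sum = 58.92
Extra credit: 58.92 + 2 = 60.92
Because the Quizzes minimum was not met, the result is F.

F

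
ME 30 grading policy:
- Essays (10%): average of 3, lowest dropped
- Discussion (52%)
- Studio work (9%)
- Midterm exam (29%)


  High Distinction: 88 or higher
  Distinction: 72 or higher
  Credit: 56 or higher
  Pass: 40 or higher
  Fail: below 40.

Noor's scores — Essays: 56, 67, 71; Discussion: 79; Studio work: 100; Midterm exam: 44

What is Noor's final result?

Essays: drop 56 → average of remaining 2 = 138/2 = 69
Weighted total:
  Essays 69 × 0.1 = 6.9
  Discussion 79 × 0.52 = 41.08
  Studio work 100 × 0.09 = 9
  Midterm exam 44 × 0.29 = 12.76
Sum = 69.74
69.74 is ≥ 56 and < 72 → Credit

Credit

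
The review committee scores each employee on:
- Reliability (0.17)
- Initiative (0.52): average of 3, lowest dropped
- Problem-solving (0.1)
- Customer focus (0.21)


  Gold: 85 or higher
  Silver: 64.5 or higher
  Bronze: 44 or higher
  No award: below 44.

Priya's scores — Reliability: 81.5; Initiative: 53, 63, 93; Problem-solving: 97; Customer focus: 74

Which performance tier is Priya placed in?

Silver

Initiative: drop 53 → average of remaining 2 = 156/2 = 78
Weighted total:
  Reliability 81.5 × 0.17 = 13.855
  Initiative 78 × 0.52 = 40.56
  Problem-solving 97 × 0.1 = 9.7
  Customer focus 74 × 0.21 = 15.54
Sum = 79.655
79.655 is ≥ 64.5 and < 85 → Silver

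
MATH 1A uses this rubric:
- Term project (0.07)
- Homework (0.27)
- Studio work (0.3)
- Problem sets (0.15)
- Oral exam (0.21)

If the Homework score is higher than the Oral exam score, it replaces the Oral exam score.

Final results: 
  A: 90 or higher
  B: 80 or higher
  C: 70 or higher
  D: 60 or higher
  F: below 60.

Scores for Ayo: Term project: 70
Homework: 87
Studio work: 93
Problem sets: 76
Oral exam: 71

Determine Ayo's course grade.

Homework (87) > Oral exam (71), so Oral exam counts as 87.
Weighted total:
  Term project 70 × 0.07 = 4.9
  Homework 87 × 0.27 = 23.49
  Studio work 93 × 0.3 = 27.9
  Problem sets 76 × 0.15 = 11.4
  Oral exam 87 × 0.21 = 18.27
Sum = 85.96
85.96 is ≥ 80 and < 90 → B

B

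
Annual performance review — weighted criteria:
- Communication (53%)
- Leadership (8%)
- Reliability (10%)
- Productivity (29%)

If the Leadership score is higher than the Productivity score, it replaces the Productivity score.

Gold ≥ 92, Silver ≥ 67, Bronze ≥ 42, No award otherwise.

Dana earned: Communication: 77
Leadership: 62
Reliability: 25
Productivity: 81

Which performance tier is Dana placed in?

Leadership (62) ≤ Productivity (81), so Productivity stays at 81.
Weighted total:
  Communication 77 × 0.53 = 40.81
  Leadership 62 × 0.08 = 4.96
  Reliability 25 × 0.1 = 2.5
  Productivity 81 × 0.29 = 23.49
Sum = 71.76
71.76 is ≥ 67 and < 92 → Silver

Silver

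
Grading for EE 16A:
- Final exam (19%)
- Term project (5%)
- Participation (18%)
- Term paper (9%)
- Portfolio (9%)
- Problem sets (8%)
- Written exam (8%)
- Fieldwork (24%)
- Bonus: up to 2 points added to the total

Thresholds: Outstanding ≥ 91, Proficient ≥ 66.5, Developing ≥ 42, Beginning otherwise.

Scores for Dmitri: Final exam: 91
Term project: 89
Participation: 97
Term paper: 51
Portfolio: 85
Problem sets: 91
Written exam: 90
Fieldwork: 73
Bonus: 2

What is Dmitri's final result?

Weighted total:
  Final exam 91 × 0.19 = 17.29
  Term project 89 × 0.05 = 4.45
  Participation 97 × 0.18 = 17.46
  Term paper 51 × 0.09 = 4.59
  Portfolio 85 × 0.09 = 7.65
  Problem sets 91 × 0.08 = 7.28
  Written exam 90 × 0.08 = 7.2
  Fieldwork 73 × 0.24 = 17.52
Sum = 83.44
Bonus: 83.44 + 2 = 85.44
85.44 is ≥ 66.5 and < 91 → Proficient

Proficient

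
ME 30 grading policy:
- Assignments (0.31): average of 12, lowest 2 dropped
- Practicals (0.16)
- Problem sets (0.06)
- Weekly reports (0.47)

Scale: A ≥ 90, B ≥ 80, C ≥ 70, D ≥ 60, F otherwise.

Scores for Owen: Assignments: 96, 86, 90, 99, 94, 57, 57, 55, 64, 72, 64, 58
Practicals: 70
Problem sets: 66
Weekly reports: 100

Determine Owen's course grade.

Assignments: drop 55, 57 → average of remaining 10 = 780/10 = 78
Weighted total:
  Assignments 78 × 0.31 = 24.18
  Practicals 70 × 0.16 = 11.2
  Problem sets 66 × 0.06 = 3.96
  Weekly reports 100 × 0.47 = 47
Sum = 86.34
86.34 is ≥ 80 and < 90 → B

B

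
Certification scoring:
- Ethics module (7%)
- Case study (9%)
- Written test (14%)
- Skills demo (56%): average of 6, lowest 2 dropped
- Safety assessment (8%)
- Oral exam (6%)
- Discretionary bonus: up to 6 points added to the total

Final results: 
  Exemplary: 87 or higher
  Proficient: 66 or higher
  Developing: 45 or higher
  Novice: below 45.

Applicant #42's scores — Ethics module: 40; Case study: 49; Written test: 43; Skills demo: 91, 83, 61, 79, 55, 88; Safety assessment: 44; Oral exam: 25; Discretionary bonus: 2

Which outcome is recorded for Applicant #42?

Skills demo: drop 55, 61 → average of remaining 4 = 341/4 = 85.25
Weighted total:
  Ethics module 40 × 0.07 = 2.8
  Case study 49 × 0.09 = 4.41
  Written test 43 × 0.14 = 6.02
  Skills demo 85.25 × 0.56 = 47.74
  Safety assessment 44 × 0.08 = 3.52
  Oral exam 25 × 0.06 = 1.5
Sum = 65.99
Discretionary bonus: 65.99 + 2 = 67.99
67.99 is ≥ 66 and < 87 → Proficient

Proficient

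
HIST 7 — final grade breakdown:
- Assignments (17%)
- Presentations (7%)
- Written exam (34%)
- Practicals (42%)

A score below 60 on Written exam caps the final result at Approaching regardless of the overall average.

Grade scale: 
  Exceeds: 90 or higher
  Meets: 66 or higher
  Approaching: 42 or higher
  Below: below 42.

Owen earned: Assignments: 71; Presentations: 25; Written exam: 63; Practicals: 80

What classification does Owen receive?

Written exam score 63 ≥ 60: minimum met.
Weighted total:
  Assignments 71 × 0.17 = 12.07
  Presentations 25 × 0.07 = 1.75
  Written exam 63 × 0.34 = 21.42
  Practicals 80 × 0.42 = 33.6
Sum = 68.84
68.84 is ≥ 66 and < 90 → Meets

Meets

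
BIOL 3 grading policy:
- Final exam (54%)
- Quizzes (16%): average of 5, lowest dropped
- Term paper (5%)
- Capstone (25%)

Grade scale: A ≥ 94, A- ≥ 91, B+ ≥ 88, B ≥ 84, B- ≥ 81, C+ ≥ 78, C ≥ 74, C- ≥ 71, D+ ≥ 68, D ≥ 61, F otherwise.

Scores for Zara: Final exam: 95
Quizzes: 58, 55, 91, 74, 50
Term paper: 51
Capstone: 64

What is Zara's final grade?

C+

Quizzes: drop 50 → average of remaining 4 = 278/4 = 69.5
Weighted total:
  Final exam 95 × 0.54 = 51.3
  Quizzes 69.5 × 0.16 = 11.12
  Term paper 51 × 0.05 = 2.55
  Capstone 64 × 0.25 = 16
Sum = 80.97
80.97 is ≥ 78 and < 81 → C+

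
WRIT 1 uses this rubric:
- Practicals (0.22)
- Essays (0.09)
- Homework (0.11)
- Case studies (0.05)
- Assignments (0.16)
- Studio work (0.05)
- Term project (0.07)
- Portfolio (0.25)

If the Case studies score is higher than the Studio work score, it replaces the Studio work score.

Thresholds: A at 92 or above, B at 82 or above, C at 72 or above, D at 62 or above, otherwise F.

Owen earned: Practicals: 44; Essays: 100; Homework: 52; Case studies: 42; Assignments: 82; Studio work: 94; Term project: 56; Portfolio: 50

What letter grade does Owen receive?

Case studies (42) ≤ Studio work (94), so Studio work stays at 94.
Weighted total:
  Practicals 44 × 0.22 = 9.68
  Essays 100 × 0.09 = 9
  Homework 52 × 0.11 = 5.72
  Case studies 42 × 0.05 = 2.1
  Assignments 82 × 0.16 = 13.12
  Studio work 94 × 0.05 = 4.7
  Term project 56 × 0.07 = 3.92
  Portfolio 50 × 0.25 = 12.5
Sum = 60.74
60.74 < 62 → F

F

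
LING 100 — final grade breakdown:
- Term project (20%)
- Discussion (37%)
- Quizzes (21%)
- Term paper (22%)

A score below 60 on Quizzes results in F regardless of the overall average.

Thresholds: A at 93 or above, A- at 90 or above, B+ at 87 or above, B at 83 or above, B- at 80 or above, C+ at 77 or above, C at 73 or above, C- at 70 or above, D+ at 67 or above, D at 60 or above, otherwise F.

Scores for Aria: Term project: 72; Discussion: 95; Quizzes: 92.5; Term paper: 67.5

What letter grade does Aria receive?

B

Quizzes score 92.5 ≥ 60: minimum met.
Weighted total:
  Term project 72 × 0.2 = 14.4
  Discussion 95 × 0.37 = 35.15
  Quizzes 92.5 × 0.21 = 19.425
  Term paper 67.5 × 0.22 = 14.85
Sum = 83.825
83.825 is ≥ 83 and < 87 → B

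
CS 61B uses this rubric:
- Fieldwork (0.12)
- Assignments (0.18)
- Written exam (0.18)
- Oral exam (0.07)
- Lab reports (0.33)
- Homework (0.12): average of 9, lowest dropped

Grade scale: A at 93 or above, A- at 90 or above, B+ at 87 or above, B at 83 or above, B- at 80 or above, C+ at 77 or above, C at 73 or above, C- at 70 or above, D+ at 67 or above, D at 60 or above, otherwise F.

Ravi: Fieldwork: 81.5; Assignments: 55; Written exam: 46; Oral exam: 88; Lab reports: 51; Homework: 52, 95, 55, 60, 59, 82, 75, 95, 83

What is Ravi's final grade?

Homework: drop 52 → average of remaining 8 = 604/8 = 75.5
Weighted total:
  Fieldwork 81.5 × 0.12 = 9.78
  Assignments 55 × 0.18 = 9.9
  Written exam 46 × 0.18 = 8.28
  Oral exam 88 × 0.07 = 6.16
  Lab reports 51 × 0.33 = 16.83
  Homework 75.5 × 0.12 = 9.06
Sum = 60.01
60.01 is ≥ 60 and < 67 → D

D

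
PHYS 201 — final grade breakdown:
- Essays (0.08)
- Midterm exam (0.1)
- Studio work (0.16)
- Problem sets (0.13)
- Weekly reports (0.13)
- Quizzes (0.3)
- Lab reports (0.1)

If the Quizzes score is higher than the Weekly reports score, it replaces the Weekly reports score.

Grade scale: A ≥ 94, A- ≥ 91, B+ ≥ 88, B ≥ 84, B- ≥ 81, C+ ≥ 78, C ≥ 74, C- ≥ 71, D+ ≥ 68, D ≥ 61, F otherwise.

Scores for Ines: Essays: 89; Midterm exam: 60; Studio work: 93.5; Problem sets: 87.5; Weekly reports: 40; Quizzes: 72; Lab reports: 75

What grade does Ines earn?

C

Quizzes (72) > Weekly reports (40), so Weekly reports counts as 72.
Weighted total:
  Essays 89 × 0.08 = 7.12
  Midterm exam 60 × 0.1 = 6
  Studio work 93.5 × 0.16 = 14.96
  Problem sets 87.5 × 0.13 = 11.375
  Weekly reports 72 × 0.13 = 9.36
  Quizzes 72 × 0.3 = 21.6
  Lab reports 75 × 0.1 = 7.5
Sum = 77.915
77.915 is ≥ 74 and < 78 → C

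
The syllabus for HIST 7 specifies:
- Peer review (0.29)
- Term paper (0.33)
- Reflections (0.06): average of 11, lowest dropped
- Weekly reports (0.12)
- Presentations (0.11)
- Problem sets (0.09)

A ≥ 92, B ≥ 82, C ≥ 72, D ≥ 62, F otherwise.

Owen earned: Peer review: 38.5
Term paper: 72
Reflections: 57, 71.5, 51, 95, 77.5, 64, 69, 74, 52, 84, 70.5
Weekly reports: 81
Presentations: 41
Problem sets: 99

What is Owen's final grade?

Reflections: drop 51 → average of remaining 10 = 714.5/10 = 71.45
Weighted total:
  Peer review 38.5 × 0.29 = 11.165
  Term paper 72 × 0.33 = 23.76
  Reflections 71.45 × 0.06 = 4.287
  Weekly reports 81 × 0.12 = 9.72
  Presentations 41 × 0.11 = 4.51
  Problem sets 99 × 0.09 = 8.91
Sum = 62.352
62.352 is ≥ 62 and < 72 → D

D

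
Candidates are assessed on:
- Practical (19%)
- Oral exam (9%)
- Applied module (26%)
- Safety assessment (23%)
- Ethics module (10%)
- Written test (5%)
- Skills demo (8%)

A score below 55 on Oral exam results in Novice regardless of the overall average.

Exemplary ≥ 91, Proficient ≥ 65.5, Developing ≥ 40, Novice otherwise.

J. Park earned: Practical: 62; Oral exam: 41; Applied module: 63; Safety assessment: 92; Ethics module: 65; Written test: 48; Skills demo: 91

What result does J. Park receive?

Novice

Oral exam score 41 < 55: minimum not met.
Weighted total:
  Practical 62 × 0.19 = 11.78
  Oral exam 41 × 0.09 = 3.69
  Applied module 63 × 0.26 = 16.38
  Safety assessment 92 × 0.23 = 21.16
  Ethics module 65 × 0.1 = 6.5
  Written test 48 × 0.05 = 2.4
  Skills demo 91 × 0.08 = 7.28
Sum = 69.19
Because the Oral exam minimum was not met, the result is Novice.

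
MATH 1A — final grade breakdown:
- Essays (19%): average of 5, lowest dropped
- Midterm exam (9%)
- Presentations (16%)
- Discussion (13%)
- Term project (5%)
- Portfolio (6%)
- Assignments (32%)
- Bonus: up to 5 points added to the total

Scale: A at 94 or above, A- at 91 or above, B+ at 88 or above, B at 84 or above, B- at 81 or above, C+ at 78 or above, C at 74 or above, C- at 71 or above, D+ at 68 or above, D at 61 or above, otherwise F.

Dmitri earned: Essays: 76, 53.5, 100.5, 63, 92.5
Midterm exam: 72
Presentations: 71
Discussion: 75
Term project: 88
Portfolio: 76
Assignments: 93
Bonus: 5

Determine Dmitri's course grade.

B

Essays: drop 53.5 → average of remaining 4 = 332/4 = 83
Weighted total:
  Essays 83 × 0.19 = 15.77
  Midterm exam 72 × 0.09 = 6.48
  Presentations 71 × 0.16 = 11.36
  Discussion 75 × 0.13 = 9.75
  Term project 88 × 0.05 = 4.4
  Portfolio 76 × 0.06 = 4.56
  Assignments 93 × 0.32 = 29.76
Sum = 82.08
Bonus: 82.08 + 5 = 87.08
87.08 is ≥ 84 and < 88 → B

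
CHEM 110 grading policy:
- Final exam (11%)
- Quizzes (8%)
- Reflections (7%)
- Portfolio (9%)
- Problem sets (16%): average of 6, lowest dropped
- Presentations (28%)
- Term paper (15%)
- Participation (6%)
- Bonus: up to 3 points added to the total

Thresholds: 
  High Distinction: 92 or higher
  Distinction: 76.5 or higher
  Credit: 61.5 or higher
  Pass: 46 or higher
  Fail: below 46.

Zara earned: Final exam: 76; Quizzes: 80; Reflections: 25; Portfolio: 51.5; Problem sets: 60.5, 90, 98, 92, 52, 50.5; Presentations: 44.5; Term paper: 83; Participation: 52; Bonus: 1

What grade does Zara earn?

Problem sets: drop 50.5 → average of remaining 5 = 392.5/5 = 78.5
Weighted total:
  Final exam 76 × 0.11 = 8.36
  Quizzes 80 × 0.08 = 6.4
  Reflections 25 × 0.07 = 1.75
  Portfolio 51.5 × 0.09 = 4.635
  Problem sets 78.5 × 0.16 = 12.56
  Presentations 44.5 × 0.28 = 12.46
  Term paper 83 × 0.15 = 12.45
  Participation 52 × 0.06 = 3.12
Sum = 61.735
Bonus: 61.735 + 1 = 62.735
62.735 is ≥ 61.5 and < 76.5 → Credit

Credit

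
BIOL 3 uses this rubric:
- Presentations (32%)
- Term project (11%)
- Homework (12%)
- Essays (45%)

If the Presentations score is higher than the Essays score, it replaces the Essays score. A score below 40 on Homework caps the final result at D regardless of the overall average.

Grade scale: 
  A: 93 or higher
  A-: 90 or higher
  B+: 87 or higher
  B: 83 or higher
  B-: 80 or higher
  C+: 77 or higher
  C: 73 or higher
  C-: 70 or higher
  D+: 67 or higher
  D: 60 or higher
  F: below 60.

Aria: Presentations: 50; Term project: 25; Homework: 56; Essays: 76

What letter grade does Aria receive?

Presentations (50) ≤ Essays (76), so Essays stays at 76.
Homework score 56 ≥ 40: minimum met.
Weighted total:
  Presentations 50 × 0.32 = 16
  Term project 25 × 0.11 = 2.75
  Homework 56 × 0.12 = 6.72
  Essays 76 × 0.45 = 34.2
Sum = 59.67
59.67 < 60 → F

F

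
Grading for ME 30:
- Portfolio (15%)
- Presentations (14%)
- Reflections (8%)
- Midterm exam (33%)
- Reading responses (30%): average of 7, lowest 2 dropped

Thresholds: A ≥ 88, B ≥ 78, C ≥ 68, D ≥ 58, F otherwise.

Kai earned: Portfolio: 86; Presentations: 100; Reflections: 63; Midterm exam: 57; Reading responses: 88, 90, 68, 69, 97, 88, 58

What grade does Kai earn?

Reading responses: drop 58, 68 → average of remaining 5 = 432/5 = 86.4
Weighted total:
  Portfolio 86 × 0.15 = 12.9
  Presentations 100 × 0.14 = 14
  Reflections 63 × 0.08 = 5.04
  Midterm exam 57 × 0.33 = 18.81
  Reading responses 86.4 × 0.3 = 25.92
Sum = 76.67
76.67 is ≥ 68 and < 78 → C

C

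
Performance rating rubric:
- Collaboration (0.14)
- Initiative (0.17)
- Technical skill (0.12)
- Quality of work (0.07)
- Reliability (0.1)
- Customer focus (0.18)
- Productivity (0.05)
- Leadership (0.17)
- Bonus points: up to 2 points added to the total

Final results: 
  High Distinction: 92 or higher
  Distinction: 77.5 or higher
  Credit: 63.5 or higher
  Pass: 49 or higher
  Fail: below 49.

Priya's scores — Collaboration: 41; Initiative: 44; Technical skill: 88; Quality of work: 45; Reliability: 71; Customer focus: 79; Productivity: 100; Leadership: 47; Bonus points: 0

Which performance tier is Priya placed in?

Pass

Weighted total:
  Collaboration 41 × 0.14 = 5.74
  Initiative 44 × 0.17 = 7.48
  Technical skill 88 × 0.12 = 10.56
  Quality of work 45 × 0.07 = 3.15
  Reliability 71 × 0.1 = 7.1
  Customer focus 79 × 0.18 = 14.22
  Productivity 100 × 0.05 = 5
  Leadership 47 × 0.17 = 7.99
Sum = 61.24
Bonus points: 61.24 + 0 = 61.24
61.24 is ≥ 49 and < 63.5 → Pass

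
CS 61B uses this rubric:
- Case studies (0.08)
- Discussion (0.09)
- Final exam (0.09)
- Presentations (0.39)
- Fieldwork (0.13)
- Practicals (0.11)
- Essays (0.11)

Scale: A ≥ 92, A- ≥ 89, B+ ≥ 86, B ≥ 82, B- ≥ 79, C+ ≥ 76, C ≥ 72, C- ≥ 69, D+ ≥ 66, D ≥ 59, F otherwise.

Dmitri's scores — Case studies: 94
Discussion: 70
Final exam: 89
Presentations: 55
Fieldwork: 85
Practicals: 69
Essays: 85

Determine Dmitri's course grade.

Weighted total:
  Case studies 94 × 0.08 = 7.52
  Discussion 70 × 0.09 = 6.3
  Final exam 89 × 0.09 = 8.01
  Presentations 55 × 0.39 = 21.45
  Fieldwork 85 × 0.13 = 11.05
  Practicals 69 × 0.11 = 7.59
  Essays 85 × 0.11 = 9.35
Sum = 71.27
71.27 is ≥ 69 and < 72 → C-

C-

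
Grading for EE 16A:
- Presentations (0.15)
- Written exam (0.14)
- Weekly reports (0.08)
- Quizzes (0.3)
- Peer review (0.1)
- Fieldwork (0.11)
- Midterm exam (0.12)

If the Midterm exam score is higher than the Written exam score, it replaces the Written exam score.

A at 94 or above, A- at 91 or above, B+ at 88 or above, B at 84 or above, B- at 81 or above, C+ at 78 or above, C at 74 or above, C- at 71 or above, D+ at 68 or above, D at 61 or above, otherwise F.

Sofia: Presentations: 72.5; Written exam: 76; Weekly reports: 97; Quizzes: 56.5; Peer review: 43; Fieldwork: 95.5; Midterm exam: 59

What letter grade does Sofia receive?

D+

Midterm exam (59) ≤ Written exam (76), so Written exam stays at 76.
Weighted total:
  Presentations 72.5 × 0.15 = 10.875
  Written exam 76 × 0.14 = 10.64
  Weekly reports 97 × 0.08 = 7.76
  Quizzes 56.5 × 0.3 = 16.95
  Peer review 43 × 0.1 = 4.3
  Fieldwork 95.5 × 0.11 = 10.505
  Midterm exam 59 × 0.12 = 7.08
Sum = 68.11
68.11 is ≥ 68 and < 71 → D+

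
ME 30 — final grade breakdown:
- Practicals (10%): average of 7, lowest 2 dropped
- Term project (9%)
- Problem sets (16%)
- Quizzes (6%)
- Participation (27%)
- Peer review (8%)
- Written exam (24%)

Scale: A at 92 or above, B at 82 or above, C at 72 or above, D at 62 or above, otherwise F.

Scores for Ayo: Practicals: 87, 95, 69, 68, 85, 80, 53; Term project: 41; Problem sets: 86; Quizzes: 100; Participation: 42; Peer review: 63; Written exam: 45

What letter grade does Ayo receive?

F

Practicals: drop 53, 68 → average of remaining 5 = 416/5 = 83.2
Weighted total:
  Practicals 83.2 × 0.1 = 8.32
  Term project 41 × 0.09 = 3.69
  Problem sets 86 × 0.16 = 13.76
  Quizzes 100 × 0.06 = 6
  Participation 42 × 0.27 = 11.34
  Peer review 63 × 0.08 = 5.04
  Written exam 45 × 0.24 = 10.8
Sum = 58.95
58.95 < 62 → F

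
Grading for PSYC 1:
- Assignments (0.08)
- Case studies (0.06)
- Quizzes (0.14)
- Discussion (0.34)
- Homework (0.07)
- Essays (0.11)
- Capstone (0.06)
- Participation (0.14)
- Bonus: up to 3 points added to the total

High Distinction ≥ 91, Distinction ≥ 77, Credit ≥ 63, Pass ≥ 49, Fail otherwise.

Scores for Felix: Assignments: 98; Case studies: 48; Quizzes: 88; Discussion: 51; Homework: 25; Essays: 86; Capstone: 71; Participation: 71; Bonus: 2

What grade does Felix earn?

Weighted total:
  Assignments 98 × 0.08 = 7.84
  Case studies 48 × 0.06 = 2.88
  Quizzes 88 × 0.14 = 12.32
  Discussion 51 × 0.34 = 17.34
  Homework 25 × 0.07 = 1.75
  Essays 86 × 0.11 = 9.46
  Capstone 71 × 0.06 = 4.26
  Participation 71 × 0.14 = 9.94
Sum = 65.79
Bonus: 65.79 + 2 = 67.79
67.79 is ≥ 63 and < 77 → Credit

Credit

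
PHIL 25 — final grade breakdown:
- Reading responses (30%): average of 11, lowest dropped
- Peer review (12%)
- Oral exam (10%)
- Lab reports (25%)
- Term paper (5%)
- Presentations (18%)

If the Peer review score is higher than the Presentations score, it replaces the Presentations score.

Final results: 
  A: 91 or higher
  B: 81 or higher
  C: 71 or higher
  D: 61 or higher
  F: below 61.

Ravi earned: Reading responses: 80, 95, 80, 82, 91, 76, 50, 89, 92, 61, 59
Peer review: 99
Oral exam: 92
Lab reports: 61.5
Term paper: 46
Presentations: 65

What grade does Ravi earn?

C

Reading responses: drop 50 → average of remaining 10 = 805/10 = 80.5
Peer review (99) > Presentations (65), so Presentations counts as 99.
Weighted total:
  Reading responses 80.5 × 0.3 = 24.15
  Peer review 99 × 0.12 = 11.88
  Oral exam 92 × 0.1 = 9.2
  Lab reports 61.5 × 0.25 = 15.375
  Term paper 46 × 0.05 = 2.3
  Presentations 99 × 0.18 = 17.82
Sum = 80.725
80.725 is ≥ 71 and < 81 → C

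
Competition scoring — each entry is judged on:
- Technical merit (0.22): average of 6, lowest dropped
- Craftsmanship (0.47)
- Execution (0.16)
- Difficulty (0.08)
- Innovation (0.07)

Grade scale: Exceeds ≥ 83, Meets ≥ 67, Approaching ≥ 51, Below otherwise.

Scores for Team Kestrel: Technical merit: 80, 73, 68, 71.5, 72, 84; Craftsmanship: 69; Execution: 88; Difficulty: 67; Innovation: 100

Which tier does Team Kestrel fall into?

Meets

Technical merit: drop 68 → average of remaining 5 = 380.5/5 = 76.1
Weighted total:
  Technical merit 76.1 × 0.22 = 16.742
  Craftsmanship 69 × 0.47 = 32.43
  Execution 88 × 0.16 = 14.08
  Difficulty 67 × 0.08 = 5.36
  Innovation 100 × 0.07 = 7
Sum = 75.612
75.612 is ≥ 67 and < 83 → Meets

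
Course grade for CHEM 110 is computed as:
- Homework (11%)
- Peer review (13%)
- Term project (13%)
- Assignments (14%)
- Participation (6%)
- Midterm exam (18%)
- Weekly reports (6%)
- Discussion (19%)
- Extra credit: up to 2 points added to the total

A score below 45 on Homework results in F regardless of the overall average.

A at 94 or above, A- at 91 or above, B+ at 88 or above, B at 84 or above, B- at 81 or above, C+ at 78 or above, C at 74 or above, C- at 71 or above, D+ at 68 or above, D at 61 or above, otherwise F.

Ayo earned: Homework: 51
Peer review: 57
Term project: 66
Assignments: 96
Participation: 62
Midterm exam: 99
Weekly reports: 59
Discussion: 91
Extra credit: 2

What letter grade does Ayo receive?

C+

Homework score 51 ≥ 45: minimum met.
Weighted total:
  Homework 51 × 0.11 = 5.61
  Peer review 57 × 0.13 = 7.41
  Term project 66 × 0.13 = 8.58
  Assignments 96 × 0.14 = 13.44
  Participation 62 × 0.06 = 3.72
  Midterm exam 99 × 0.18 = 17.82
  Weekly reports 59 × 0.06 = 3.54
  Discussion 91 × 0.19 = 17.29
Sum = 77.41
Extra credit: 77.41 + 2 = 79.41
79.41 is ≥ 78 and < 81 → C+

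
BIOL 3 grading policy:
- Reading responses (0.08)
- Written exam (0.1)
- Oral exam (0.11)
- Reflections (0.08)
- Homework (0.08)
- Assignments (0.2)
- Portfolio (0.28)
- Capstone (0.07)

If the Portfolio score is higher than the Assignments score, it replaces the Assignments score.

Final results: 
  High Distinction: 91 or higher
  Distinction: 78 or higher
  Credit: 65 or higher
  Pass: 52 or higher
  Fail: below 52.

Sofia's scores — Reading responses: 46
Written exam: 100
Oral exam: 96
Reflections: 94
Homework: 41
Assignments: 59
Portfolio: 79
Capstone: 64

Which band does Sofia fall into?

Credit

Portfolio (79) > Assignments (59), so Assignments counts as 79.
Weighted total:
  Reading responses 46 × 0.08 = 3.68
  Written exam 100 × 0.1 = 10
  Oral exam 96 × 0.11 = 10.56
  Reflections 94 × 0.08 = 7.52
  Homework 41 × 0.08 = 3.28
  Assignments 79 × 0.2 = 15.8
  Portfolio 79 × 0.28 = 22.12
  Capstone 64 × 0.07 = 4.48
Sum = 77.44
77.44 is ≥ 65 and < 78 → Credit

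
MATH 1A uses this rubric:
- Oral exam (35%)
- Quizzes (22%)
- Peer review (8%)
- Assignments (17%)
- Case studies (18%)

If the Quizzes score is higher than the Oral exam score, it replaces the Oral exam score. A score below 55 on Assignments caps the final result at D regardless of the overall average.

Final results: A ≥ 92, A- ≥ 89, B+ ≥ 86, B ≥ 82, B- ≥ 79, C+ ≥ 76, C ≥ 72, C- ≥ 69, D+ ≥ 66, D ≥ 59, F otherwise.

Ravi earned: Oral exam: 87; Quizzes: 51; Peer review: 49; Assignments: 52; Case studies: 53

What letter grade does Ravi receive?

D

Quizzes (51) ≤ Oral exam (87), so Oral exam stays at 87.
Assignments score 52 < 55: minimum not met.
Weighted total:
  Oral exam 87 × 0.35 = 30.45
  Quizzes 51 × 0.22 = 11.22
  Peer review 49 × 0.08 = 3.92
  Assignments 52 × 0.17 = 8.84
  Case studies 53 × 0.18 = 9.54
Sum = 63.97
63.97 would be D; cap at D applies → D.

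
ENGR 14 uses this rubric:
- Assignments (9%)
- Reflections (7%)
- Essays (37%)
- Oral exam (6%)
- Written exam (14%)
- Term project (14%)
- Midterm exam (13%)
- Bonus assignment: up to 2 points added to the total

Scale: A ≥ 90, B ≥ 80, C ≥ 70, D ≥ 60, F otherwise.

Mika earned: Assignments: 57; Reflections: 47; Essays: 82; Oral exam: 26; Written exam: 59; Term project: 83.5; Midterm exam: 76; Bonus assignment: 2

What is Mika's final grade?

C

Weighted total:
  Assignments 57 × 0.09 = 5.13
  Reflections 47 × 0.07 = 3.29
  Essays 82 × 0.37 = 30.34
  Oral exam 26 × 0.06 = 1.56
  Written exam 59 × 0.14 = 8.26
  Term project 83.5 × 0.14 = 11.69
  Midterm exam 76 × 0.13 = 9.88
Sum = 70.15
Bonus assignment: 70.15 + 2 = 72.15
72.15 is ≥ 70 and < 80 → C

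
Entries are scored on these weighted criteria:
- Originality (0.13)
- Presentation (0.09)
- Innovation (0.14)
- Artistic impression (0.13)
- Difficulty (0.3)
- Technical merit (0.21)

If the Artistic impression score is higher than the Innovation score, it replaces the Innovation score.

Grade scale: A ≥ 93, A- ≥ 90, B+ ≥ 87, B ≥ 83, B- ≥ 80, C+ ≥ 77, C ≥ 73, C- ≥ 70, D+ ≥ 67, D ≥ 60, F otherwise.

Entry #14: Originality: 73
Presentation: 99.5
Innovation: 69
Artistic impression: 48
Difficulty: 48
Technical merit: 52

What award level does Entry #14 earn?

Artistic impression (48) ≤ Innovation (69), so Innovation stays at 69.
Weighted total:
  Originality 73 × 0.13 = 9.49
  Presentation 99.5 × 0.09 = 8.955
  Innovation 69 × 0.14 = 9.66
  Artistic impression 48 × 0.13 = 6.24
  Difficulty 48 × 0.3 = 14.4
  Technical merit 52 × 0.21 = 10.92
Sum = 59.665
59.665 < 60 → F

F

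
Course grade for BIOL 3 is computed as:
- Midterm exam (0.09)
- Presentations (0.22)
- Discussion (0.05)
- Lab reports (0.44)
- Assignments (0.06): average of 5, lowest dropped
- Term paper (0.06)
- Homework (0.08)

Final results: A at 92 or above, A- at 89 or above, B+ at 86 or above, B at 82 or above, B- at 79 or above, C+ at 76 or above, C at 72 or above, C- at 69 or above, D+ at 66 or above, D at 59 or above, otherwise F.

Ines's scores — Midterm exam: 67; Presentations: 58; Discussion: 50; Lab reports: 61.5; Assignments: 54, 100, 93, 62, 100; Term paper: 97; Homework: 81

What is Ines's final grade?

D

Assignments: drop 54 → average of remaining 4 = 355/4 = 88.75
Weighted total:
  Midterm exam 67 × 0.09 = 6.03
  Presentations 58 × 0.22 = 12.76
  Discussion 50 × 0.05 = 2.5
  Lab reports 61.5 × 0.44 = 27.06
  Assignments 88.75 × 0.06 = 5.325
  Term paper 97 × 0.06 = 5.82
  Homework 81 × 0.08 = 6.48
Sum = 65.975
65.975 is ≥ 59 and < 66 → D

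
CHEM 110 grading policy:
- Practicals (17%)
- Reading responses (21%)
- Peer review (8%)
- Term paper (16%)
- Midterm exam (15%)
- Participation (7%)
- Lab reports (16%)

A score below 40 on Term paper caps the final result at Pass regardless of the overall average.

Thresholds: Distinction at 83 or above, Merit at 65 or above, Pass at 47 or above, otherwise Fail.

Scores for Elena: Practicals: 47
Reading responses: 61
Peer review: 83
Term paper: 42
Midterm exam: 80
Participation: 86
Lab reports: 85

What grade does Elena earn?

Term paper score 42 ≥ 40: minimum met.
Weighted total:
  Practicals 47 × 0.17 = 7.99
  Reading responses 61 × 0.21 = 12.81
  Peer review 83 × 0.08 = 6.64
  Term paper 42 × 0.16 = 6.72
  Midterm exam 80 × 0.15 = 12
  Participation 86 × 0.07 = 6.02
  Lab reports 85 × 0.16 = 13.6
Sum = 65.78
65.78 is ≥ 65 and < 83 → Merit

Merit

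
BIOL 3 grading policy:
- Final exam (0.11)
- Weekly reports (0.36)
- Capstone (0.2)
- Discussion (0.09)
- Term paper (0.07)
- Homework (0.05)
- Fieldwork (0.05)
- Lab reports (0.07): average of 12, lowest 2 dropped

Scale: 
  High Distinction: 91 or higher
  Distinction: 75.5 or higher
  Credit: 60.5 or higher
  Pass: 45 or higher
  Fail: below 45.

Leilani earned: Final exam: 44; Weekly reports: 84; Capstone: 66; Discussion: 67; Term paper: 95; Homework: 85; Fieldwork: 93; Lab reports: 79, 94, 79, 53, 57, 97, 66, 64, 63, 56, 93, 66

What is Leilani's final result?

Credit

Lab reports: drop 53, 56 → average of remaining 10 = 758/10 = 75.8
Weighted total:
  Final exam 44 × 0.11 = 4.84
  Weekly reports 84 × 0.36 = 30.24
  Capstone 66 × 0.2 = 13.2
  Discussion 67 × 0.09 = 6.03
  Term paper 95 × 0.07 = 6.65
  Homework 85 × 0.05 = 4.25
  Fieldwork 93 × 0.05 = 4.65
  Lab reports 75.8 × 0.07 = 5.306
Sum = 75.166
75.166 is ≥ 60.5 and < 75.5 → Credit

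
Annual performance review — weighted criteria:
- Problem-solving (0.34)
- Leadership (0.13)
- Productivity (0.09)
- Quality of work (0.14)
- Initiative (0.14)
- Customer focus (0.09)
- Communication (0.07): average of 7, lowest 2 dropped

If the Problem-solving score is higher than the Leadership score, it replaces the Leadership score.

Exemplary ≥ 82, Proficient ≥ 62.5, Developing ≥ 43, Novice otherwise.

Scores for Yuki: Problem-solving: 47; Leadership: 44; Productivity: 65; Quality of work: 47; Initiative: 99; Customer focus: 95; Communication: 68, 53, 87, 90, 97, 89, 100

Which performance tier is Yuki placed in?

Proficient

Communication: drop 53, 68 → average of remaining 5 = 463/5 = 92.6
Problem-solving (47) > Leadership (44), so Leadership counts as 47.
Weighted total:
  Problem-solving 47 × 0.34 = 15.98
  Leadership 47 × 0.13 = 6.11
  Productivity 65 × 0.09 = 5.85
  Quality of work 47 × 0.14 = 6.58
  Initiative 99 × 0.14 = 13.86
  Customer focus 95 × 0.09 = 8.55
  Communication 92.6 × 0.07 = 6.482
Sum = 63.412
63.412 is ≥ 62.5 and < 82 → Proficient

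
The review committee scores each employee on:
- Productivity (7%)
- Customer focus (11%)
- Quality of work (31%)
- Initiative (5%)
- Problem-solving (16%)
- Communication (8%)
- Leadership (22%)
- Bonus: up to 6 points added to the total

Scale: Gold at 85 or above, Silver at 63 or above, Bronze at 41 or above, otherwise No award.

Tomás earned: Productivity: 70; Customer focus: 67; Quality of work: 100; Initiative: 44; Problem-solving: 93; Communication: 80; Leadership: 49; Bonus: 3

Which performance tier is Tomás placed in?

Weighted total:
  Productivity 70 × 0.07 = 4.9
  Customer focus 67 × 0.11 = 7.37
  Quality of work 100 × 0.31 = 31
  Initiative 44 × 0.05 = 2.2
  Problem-solving 93 × 0.16 = 14.88
  Communication 80 × 0.08 = 6.4
  Leadership 49 × 0.22 = 10.78
Sum = 77.53
Bonus: 77.53 + 3 = 80.53
80.53 is ≥ 63 and < 85 → Silver

Silver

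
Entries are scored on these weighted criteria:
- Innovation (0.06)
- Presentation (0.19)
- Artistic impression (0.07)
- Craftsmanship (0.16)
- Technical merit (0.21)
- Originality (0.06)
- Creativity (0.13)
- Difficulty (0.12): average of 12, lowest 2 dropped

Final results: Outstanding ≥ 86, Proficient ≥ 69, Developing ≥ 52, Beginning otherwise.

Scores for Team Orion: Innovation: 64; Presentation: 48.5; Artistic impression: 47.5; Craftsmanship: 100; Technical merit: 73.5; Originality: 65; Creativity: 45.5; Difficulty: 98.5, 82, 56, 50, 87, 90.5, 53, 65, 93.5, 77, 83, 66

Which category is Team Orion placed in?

Difficulty: drop 50, 53 → average of remaining 10 = 798.5/10 = 79.85
Weighted total:
  Innovation 64 × 0.06 = 3.84
  Presentation 48.5 × 0.19 = 9.215
  Artistic impression 47.5 × 0.07 = 3.325
  Craftsmanship 100 × 0.16 = 16
  Technical merit 73.5 × 0.21 = 15.435
  Originality 65 × 0.06 = 3.9
  Creativity 45.5 × 0.13 = 5.915
  Difficulty 79.85 × 0.12 = 9.582
Sum = 67.212
67.212 is ≥ 52 and < 69 → Developing

Developing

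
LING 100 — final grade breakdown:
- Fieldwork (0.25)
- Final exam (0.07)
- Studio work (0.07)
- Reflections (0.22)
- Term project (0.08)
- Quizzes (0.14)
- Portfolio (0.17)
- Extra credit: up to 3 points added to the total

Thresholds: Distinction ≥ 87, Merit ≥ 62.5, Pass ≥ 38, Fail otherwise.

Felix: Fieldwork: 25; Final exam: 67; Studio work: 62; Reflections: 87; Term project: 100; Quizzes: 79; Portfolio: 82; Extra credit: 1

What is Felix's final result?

Weighted total:
  Fieldwork 25 × 0.25 = 6.25
  Final exam 67 × 0.07 = 4.69
  Studio work 62 × 0.07 = 4.34
  Reflections 87 × 0.22 = 19.14
  Term project 100 × 0.08 = 8
  Quizzes 79 × 0.14 = 11.06
  Portfolio 82 × 0.17 = 13.94
Sum = 67.42
Extra credit: 67.42 + 1 = 68.42
68.42 is ≥ 62.5 and < 87 → Merit

Merit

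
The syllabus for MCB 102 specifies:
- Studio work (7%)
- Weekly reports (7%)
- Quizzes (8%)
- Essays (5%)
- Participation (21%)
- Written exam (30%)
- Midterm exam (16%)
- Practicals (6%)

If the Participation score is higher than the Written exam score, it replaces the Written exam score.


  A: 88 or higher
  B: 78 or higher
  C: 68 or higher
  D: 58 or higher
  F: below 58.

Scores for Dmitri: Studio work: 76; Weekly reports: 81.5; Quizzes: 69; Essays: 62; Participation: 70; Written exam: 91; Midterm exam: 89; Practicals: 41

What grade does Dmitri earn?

B

Participation (70) ≤ Written exam (91), so Written exam stays at 91.
Weighted total:
  Studio work 76 × 0.07 = 5.32
  Weekly reports 81.5 × 0.07 = 5.705
  Quizzes 69 × 0.08 = 5.52
  Essays 62 × 0.05 = 3.1
  Participation 70 × 0.21 = 14.7
  Written exam 91 × 0.3 = 27.3
  Midterm exam 89 × 0.16 = 14.24
  Practicals 41 × 0.06 = 2.46
Sum = 78.345
78.345 is ≥ 78 and < 88 → B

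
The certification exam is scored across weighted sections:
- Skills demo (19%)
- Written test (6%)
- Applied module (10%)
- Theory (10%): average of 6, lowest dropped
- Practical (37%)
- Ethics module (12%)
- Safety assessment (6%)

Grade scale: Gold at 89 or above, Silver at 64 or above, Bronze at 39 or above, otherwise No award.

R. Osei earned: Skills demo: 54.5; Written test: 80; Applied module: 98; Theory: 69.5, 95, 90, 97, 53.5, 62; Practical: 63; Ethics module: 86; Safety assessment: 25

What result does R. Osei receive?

Theory: drop 53.5 → average of remaining 5 = 413.5/5 = 82.7
Weighted total:
  Skills demo 54.5 × 0.19 = 10.355
  Written test 80 × 0.06 = 4.8
  Applied module 98 × 0.1 = 9.8
  Theory 82.7 × 0.1 = 8.27
  Practical 63 × 0.37 = 23.31
  Ethics module 86 × 0.12 = 10.32
  Safety assessment 25 × 0.06 = 1.5
Sum = 68.355
68.355 is ≥ 64 and < 89 → Silver

Silver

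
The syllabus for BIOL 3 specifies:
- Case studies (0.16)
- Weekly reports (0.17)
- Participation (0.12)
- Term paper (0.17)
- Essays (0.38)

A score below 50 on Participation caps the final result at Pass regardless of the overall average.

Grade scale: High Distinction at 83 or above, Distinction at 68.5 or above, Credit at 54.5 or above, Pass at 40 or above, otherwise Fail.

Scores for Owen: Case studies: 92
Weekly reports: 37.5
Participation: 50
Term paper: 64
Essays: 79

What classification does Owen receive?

Credit

Participation score 50 ≥ 50: minimum met.
Weighted total:
  Case studies 92 × 0.16 = 14.72
  Weekly reports 37.5 × 0.17 = 6.375
  Participation 50 × 0.12 = 6
  Term paper 64 × 0.17 = 10.88
  Essays 79 × 0.38 = 30.02
Sum = 67.995
67.995 is ≥ 54.5 and < 68.5 → Credit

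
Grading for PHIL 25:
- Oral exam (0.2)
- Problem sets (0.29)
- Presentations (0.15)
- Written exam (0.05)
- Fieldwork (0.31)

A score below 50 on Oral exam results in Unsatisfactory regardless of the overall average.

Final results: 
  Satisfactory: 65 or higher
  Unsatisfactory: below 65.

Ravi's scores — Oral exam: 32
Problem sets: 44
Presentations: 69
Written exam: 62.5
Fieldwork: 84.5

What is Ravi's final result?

Oral exam score 32 < 50: minimum not met.
Weighted total:
  Oral exam 32 × 0.2 = 6.4
  Problem sets 44 × 0.29 = 12.76
  Presentations 69 × 0.15 = 10.35
  Written exam 62.5 × 0.05 = 3.125
  Fieldwork 84.5 × 0.31 = 26.195
Sum = 58.83
Because the Oral exam minimum was not met, the result is Unsatisfactory.

Unsatisfactory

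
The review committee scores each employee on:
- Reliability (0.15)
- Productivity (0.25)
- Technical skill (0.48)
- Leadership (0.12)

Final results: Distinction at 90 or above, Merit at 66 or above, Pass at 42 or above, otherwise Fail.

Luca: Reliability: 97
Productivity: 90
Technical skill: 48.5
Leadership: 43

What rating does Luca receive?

Pass

Weighted total:
  Reliability 97 × 0.15 = 14.55
  Productivity 90 × 0.25 = 22.5
  Technical skill 48.5 × 0.48 = 23.28
  Leadership 43 × 0.12 = 5.16
Sum = 65.49
65.49 is ≥ 42 and < 66 → Pass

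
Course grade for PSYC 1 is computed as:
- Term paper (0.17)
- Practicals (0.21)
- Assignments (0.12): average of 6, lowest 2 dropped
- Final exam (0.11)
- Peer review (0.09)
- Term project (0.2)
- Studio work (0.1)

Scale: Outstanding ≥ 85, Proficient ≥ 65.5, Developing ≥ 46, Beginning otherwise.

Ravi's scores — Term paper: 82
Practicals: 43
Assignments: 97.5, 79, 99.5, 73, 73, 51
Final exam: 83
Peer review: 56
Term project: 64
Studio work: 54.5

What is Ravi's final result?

Assignments: drop 51, 73 → average of remaining 4 = 349/4 = 87.25
Weighted total:
  Term paper 82 × 0.17 = 13.94
  Practicals 43 × 0.21 = 9.03
  Assignments 87.25 × 0.12 = 10.47
  Final exam 83 × 0.11 = 9.13
  Peer review 56 × 0.09 = 5.04
  Term project 64 × 0.2 = 12.8
  Studio work 54.5 × 0.1 = 5.45
Sum = 65.86
65.86 is ≥ 65.5 and < 85 → Proficient

Proficient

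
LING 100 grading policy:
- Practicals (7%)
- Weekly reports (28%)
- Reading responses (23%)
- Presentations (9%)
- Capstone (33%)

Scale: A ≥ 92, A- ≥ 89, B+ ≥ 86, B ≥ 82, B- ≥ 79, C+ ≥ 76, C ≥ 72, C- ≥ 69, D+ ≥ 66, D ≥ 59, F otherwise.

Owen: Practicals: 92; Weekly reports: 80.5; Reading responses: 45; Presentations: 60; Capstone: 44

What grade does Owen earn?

Weighted total:
  Practicals 92 × 0.07 = 6.44
  Weekly reports 80.5 × 0.28 = 22.54
  Reading responses 45 × 0.23 = 10.35
  Presentations 60 × 0.09 = 5.4
  Capstone 44 × 0.33 = 14.52
Sum = 59.25
59.25 is ≥ 59 and < 66 → D

D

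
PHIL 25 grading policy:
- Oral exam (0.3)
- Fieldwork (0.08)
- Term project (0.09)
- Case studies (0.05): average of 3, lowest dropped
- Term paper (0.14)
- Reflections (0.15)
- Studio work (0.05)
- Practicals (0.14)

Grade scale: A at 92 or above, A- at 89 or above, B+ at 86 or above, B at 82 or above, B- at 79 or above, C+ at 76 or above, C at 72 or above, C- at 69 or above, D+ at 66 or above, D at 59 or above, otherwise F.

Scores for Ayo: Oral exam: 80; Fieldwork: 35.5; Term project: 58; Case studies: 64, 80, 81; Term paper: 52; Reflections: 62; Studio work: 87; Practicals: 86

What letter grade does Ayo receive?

C-

Case studies: drop 64 → average of remaining 2 = 161/2 = 80.5
Weighted total:
  Oral exam 80 × 0.3 = 24
  Fieldwork 35.5 × 0.08 = 2.84
  Term project 58 × 0.09 = 5.22
  Case studies 80.5 × 0.05 = 4.025
  Term paper 52 × 0.14 = 7.28
  Reflections 62 × 0.15 = 9.3
  Studio work 87 × 0.05 = 4.35
  Practicals 86 × 0.14 = 12.04
Sum = 69.055
69.055 is ≥ 69 and < 72 → C-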